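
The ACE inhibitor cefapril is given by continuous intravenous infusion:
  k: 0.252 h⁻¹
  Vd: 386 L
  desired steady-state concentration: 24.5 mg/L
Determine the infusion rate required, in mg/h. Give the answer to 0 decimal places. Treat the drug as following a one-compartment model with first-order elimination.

CL = k × Vd = 0.2520 × 386 = 97.27 L/h
At steady state, infusion rate R₀ = Css × CL = 24.5 × 97.27 = 2383 mg/h

2383 mg/h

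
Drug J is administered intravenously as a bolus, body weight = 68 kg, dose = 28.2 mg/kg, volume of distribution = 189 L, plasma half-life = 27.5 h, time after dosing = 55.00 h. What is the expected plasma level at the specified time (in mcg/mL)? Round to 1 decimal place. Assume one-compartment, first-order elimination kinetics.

Total dose = 28.2 × 68 = 1918 mg
C₀ = Dose / Vd = 1918 / 189 = 10.15 mg/L
k = ln2 / t½ = 0.693147 / 27.5 = 0.02521 h⁻¹
t / t½ = 55.00 / 27.5 = 2 half-lives
C = C₀ × (1/2)^2 = 10.15 × 0.2500 = 2.538 mg/L
(2.538 mg/L = 2.538 mcg/mL)

2.5 mcg/mL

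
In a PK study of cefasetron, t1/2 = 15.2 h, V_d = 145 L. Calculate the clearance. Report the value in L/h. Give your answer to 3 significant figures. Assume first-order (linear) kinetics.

6.61 L/h

k = ln2 / t½ = 0.693147 / 15.2 = 0.04560 h⁻¹
CL = k × Vd = 0.04560 × 145 = 6.612 L/h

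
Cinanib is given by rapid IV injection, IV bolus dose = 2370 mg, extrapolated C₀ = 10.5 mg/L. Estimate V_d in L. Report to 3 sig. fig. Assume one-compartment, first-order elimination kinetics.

226 L

Vd = Dose / C₀ = 2370 / 10.5 = 225.7 L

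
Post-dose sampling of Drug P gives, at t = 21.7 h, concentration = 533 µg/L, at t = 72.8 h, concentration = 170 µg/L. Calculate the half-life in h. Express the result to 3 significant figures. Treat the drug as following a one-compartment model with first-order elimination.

k = ln(C₁/C₂) / (t₂ − t₁) = ln(533/170) / (72.8 − 21.7)
  = 1.143 / 51.10 = 0.02237 h⁻¹
t½ = ln2 / k = 0.693147 / 0.02237 = 30.99 h

31.0 h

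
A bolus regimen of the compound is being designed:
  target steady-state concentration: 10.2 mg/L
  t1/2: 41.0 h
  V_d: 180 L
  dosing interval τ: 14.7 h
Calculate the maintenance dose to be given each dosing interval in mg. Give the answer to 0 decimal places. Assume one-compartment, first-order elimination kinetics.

k = ln2 / t½ = 0.693147 / 41.0 = 0.01691 h⁻¹
CL = k × Vd = 0.01691 × 180 = 3.044 L/h
At steady state, Dose/τ = Css × CL.
Dose = Css × CL × τ = 10.2 × 3.044 × 14.7 = 456.4 mg

456 mg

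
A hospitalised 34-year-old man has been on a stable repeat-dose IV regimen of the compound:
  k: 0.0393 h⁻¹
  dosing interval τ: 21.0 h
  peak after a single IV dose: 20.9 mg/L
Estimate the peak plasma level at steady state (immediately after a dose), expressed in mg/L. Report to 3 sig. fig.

37.2 mg/L

e^(−kτ) = e^(−0.03930 × 21.0) = 0.4381
Accumulation ratio R = 1 / (1 − e^(−kτ)) = 1 / (1 − 0.4381) = 1.780
Steady-state peak = C₀ × R = 20.9 × 1.780 = 37.20 mg/L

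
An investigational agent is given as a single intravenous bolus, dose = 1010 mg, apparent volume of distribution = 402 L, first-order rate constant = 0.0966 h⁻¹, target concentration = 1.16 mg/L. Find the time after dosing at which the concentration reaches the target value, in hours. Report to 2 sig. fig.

C₀ = Dose / Vd = 1010 / 402 = 2.512 mg/L
t = ln(C₀ / C) / k = ln(2.512 / 1.16) / 0.09660
  = ln(2.166) / 0.09660 = 0.7729 / 0.09660 = 8.001 h

8.0 h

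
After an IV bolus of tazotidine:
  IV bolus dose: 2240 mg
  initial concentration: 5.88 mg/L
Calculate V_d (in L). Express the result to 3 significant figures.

381 L

Vd = Dose / C₀ = 2240 / 5.88 = 381.0 L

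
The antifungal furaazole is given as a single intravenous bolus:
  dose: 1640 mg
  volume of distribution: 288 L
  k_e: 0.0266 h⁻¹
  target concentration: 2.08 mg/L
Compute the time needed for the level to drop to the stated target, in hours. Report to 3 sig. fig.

37.9 h

C₀ = Dose / Vd = 1640 / 288 = 5.694 mg/L
t = ln(C₀ / C) / k = ln(5.694 / 2.08) / 0.02660
  = ln(2.738) / 0.02660 = 1.007 / 0.02660 = 37.86 h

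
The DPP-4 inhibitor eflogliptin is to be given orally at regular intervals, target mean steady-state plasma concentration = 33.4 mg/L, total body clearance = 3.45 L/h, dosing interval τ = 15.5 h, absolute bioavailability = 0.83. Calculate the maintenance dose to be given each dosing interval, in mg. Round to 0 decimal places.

2152 mg

At steady state, F × (Dose/τ) = Css × CL.
Dose = Css × CL × τ / F = 33.4 × 3.450 × 15.5 / 0.83 = 2152 mg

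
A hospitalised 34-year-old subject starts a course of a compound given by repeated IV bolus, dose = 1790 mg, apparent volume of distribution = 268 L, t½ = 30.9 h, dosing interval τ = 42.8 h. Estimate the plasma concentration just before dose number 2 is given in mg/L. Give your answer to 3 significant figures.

C₀ per dose = Dose / Vd = 1790 / 268 = 6.679 mg/L
k = ln2 / t½ = 0.693147 / 30.9 = 0.02243 h⁻¹
Fraction remaining after one interval: r = e^(−kτ) = e^(−0.02243 × 42.8) = 0.3829
Before dose 2, 1 dose has been given (aged 1τ).
C_trough = C₀ × r = 6.679 × 0.3829 = 2.557 mg/L

2.56 mg/L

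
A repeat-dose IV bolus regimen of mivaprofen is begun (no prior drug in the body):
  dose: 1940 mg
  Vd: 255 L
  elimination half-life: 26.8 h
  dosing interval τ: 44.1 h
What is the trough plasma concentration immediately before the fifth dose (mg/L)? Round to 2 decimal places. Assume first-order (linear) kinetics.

C₀ per dose = Dose / Vd = 1940 / 255 = 7.608 mg/L
k = ln2 / t½ = 0.693147 / 26.8 = 0.02586 h⁻¹
Fraction remaining after one interval: r = e^(−kτ) = e^(−0.02586 × 44.1) = 0.3197
Before dose 5, 4 doses have been given (aged 1τ, 2τ, 3τ, 4τ).
C_trough = C₀ × (r + r² + … + r^4) = C₀ × r(1−r^4)/(1−r)
        = 7.608 × 0.3197 × (1 − 0.01045) / (1 − 0.3197) = 3.538 mg/L

3.54 mg/L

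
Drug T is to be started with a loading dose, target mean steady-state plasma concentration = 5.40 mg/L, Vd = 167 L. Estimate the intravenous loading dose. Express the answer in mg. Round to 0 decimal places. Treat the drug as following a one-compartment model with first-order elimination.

LD = Css × Vd = 5.40 × 167 = 901.8 mg

902 mg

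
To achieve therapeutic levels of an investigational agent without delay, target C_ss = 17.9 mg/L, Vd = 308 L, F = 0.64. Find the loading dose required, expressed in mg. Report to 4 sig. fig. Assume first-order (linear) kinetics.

LD = Css × Vd / F = 17.9 × 308 / 0.64 = 8614 mg

8614 mg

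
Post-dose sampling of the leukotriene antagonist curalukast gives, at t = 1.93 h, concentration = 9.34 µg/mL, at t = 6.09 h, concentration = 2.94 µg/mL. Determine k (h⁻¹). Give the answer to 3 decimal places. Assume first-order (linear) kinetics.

0.278 h⁻¹

k = ln(C₁/C₂) / (t₂ − t₁) = ln(9.34/2.94) / (6.09 − 1.93)
  = 1.156 / 4.160 = 0.2779 h⁻¹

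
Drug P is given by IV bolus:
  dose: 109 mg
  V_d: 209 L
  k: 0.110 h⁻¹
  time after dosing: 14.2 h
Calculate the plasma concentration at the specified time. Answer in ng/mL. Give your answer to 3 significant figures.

109 ng/mL

C₀ = Dose / Vd = 109.0 / 209 = 0.5215 mg/L
C = C₀ · e^(−k·t) = 0.5215 × e^(−0.1100 × 14.2)
  = 0.5215 × 0.2097 = 0.1094 mg/L
Convert: 0.1094 mg/L × 1000 = 109.4 ng/mL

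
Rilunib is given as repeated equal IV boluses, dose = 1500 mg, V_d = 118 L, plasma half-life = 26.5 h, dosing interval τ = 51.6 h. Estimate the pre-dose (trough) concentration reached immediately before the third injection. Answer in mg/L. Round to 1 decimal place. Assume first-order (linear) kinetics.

4.2 mg/L

C₀ per dose = Dose / Vd = 1500 / 118 = 12.71 mg/L
k = ln2 / t½ = 0.693147 / 26.5 = 0.02616 h⁻¹
Fraction remaining after one interval: r = e^(−kτ) = e^(−0.02616 × 51.6) = 0.2593
Before dose 3, 2 doses have been given (aged 1τ, 2τ).
C_trough = C₀ × (r + r²) = 12.71 × (0.2593 + 0.06724) = 4.150 mg/L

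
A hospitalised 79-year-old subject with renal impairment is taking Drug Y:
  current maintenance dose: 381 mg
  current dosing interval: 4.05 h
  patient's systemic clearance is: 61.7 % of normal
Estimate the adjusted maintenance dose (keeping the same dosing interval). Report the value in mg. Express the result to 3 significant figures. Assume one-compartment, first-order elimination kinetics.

To keep the same average steady-state level, dosing rate must scale with clearance.
CL ratio = 61.7 / 100 = 0.6170
New dose (same interval) = 381 × 0.6170 = 235.1 mg

235 mg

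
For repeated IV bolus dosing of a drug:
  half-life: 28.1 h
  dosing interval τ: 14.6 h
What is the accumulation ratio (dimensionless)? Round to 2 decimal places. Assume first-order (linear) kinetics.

3.31

k = ln2 / t½ = 0.693147 / 28.1 = 0.02467 h⁻¹
e^(−kτ) = e^(−0.02467 × 14.6) = 0.6975
Accumulation ratio R = 1 / (1 − e^(−kτ)) = 1 / (1 − 0.6975) = 3.306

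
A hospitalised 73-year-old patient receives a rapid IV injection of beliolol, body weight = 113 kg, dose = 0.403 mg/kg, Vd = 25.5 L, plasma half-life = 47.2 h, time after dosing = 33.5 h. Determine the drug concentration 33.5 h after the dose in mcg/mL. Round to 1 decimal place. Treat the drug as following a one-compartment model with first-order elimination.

1.1 mcg/mL

Total dose = 0.403 × 113 = 45.54 mg
C₀ = Dose / Vd = 45.54 / 25.5 = 1.786 mg/L
k = ln2 / t½ = 0.693147 / 47.2 = 0.01469 h⁻¹
C = C₀ · e^(−k·t) = 1.786 × e^(−0.01469 × 33.5)
  = 1.786 × 0.6113 = 1.092 mg/L
(1.092 mg/L = 1.092 mcg/mL)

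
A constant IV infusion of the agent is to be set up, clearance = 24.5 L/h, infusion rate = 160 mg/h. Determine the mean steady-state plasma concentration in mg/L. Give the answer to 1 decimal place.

At steady state Css = R₀ / CL = 160 / 24.50 = 6.531 mg/L

6.5 mg/L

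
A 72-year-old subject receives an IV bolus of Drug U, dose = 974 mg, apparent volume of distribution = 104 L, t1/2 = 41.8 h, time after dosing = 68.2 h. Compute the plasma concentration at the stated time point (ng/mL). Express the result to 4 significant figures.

C₀ = Dose / Vd = 974.0 / 104 = 9.365 mg/L
k = ln2 / t½ = 0.693147 / 41.8 = 0.01658 h⁻¹
C = C₀ · e^(−k·t) = 9.365 × e^(−0.01658 × 68.2)
  = 9.365 × 0.3228 = 3.023 mg/L
Convert: 3.023 mg/L × 1000 = 3023 ng/mL

3023 ng/mL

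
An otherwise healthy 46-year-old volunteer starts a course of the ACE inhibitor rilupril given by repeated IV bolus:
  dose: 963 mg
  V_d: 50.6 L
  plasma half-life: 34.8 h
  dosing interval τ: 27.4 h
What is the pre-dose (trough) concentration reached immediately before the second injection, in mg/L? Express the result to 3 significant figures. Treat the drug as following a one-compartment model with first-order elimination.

11.0 mg/L

C₀ per dose = Dose / Vd = 963 / 50.6 = 19.03 mg/L
k = ln2 / t½ = 0.693147 / 34.8 = 0.01992 h⁻¹
Fraction remaining after one interval: r = e^(−kτ) = e^(−0.01992 × 27.4) = 0.5794
Before dose 2, 1 dose has been given (aged 1τ).
C_trough = C₀ × r = 19.03 × 0.5794 = 11.03 mg/L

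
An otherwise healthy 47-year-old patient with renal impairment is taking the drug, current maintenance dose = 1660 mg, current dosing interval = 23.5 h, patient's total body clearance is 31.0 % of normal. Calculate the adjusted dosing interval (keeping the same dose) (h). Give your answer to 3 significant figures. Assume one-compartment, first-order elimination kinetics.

75.8 h

To keep the same average steady-state level, dosing rate must scale with clearance.
CL ratio = 31.0 / 100 = 0.3100
New interval (same dose) = 23.5 / 0.3100 = 75.81 h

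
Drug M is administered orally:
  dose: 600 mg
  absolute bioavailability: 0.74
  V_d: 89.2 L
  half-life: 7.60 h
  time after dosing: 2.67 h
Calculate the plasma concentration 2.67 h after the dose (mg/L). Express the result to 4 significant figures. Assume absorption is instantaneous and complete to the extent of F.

3.902 mg/L

Amount reaching circulation = F × Dose = 0.74 × 600.0 = 444.0 mg
C₀ = F·Dose / Vd = 444.0 / 89.2 = 4.978 mg/L
k = ln2 / t½ = 0.693147 / 7.60 = 0.09120 h⁻¹
C = C₀ · e^(−k·t) = 4.978 × e^(−0.09120 × 2.67)
  = 4.978 × 0.7839 = 3.902 mg/L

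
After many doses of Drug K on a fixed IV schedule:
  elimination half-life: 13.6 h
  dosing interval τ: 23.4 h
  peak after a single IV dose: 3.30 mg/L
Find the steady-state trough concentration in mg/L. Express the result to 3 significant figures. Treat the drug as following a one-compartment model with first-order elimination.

k = ln2 / t½ = 0.693147 / 13.6 = 0.05097 h⁻¹
e^(−kτ) = e^(−0.05097 × 23.4) = 0.3034
Accumulation ratio R = 1 / (1 − e^(−kτ)) = 1 / (1 − 0.3034) = 1.436
Steady-state trough = C₀ × R × e^(−kτ) = 3.30 × 1.436 × 0.3034 = 1.438 mg/L

1.44 mg/L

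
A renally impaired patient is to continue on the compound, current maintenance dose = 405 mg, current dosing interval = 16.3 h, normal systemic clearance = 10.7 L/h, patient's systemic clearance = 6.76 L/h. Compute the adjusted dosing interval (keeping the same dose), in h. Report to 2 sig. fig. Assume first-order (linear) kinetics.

To keep the same average steady-state level, dosing rate must scale with clearance.
CL ratio = 6.76 / 10.7 = 0.6318
New interval (same dose) = 16.3 / 0.6318 = 25.80 h

26 h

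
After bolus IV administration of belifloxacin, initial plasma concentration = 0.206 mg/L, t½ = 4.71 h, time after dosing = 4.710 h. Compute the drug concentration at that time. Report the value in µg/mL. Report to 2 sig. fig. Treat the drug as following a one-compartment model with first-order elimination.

0.10 µg/mL

k = ln2 / t½ = 0.693147 / 4.71 = 0.1472 h⁻¹
t / t½ = 4.710 / 4.71 = 1 half-lives
C = C₀ × (1/2)^1 = 0.2060 × 0.5000 = 0.1030 mg/L
(0.1030 mg/L = 0.1030 µg/mL)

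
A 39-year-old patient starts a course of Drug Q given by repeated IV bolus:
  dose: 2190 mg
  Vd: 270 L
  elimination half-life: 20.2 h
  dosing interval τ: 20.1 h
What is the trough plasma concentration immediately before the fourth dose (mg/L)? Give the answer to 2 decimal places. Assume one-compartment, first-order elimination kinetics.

7.14 mg/L

C₀ per dose = Dose / Vd = 2190 / 270 = 8.111 mg/L
k = ln2 / t½ = 0.693147 / 20.2 = 0.03431 h⁻¹
Fraction remaining after one interval: r = e^(−kτ) = e^(−0.03431 × 20.1) = 0.5018
Before dose 4, 3 doses have been given (aged 1τ, 2τ, 3τ).
C_trough = C₀ × (r + r² + … + r^3) = C₀ × r(1−r^3)/(1−r)
        = 8.111 × 0.5018 × (1 − 0.1264) / (1 − 0.5018) = 7.137 mg/L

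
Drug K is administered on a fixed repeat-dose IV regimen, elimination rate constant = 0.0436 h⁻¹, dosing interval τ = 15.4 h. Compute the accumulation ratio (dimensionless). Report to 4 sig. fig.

2.045

e^(−kτ) = e^(−0.04360 × 15.4) = 0.5110
Accumulation ratio R = 1 / (1 − e^(−kτ)) = 1 / (1 − 0.5110) = 2.045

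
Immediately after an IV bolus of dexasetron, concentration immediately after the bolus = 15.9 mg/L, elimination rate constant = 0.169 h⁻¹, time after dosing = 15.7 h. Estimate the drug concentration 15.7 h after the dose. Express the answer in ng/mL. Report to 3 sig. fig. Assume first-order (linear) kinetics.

1120 ng/mL

C = C₀ · e^(−k·t) = 15.90 × e^(−0.1690 × 15.7)
  = 15.90 × 0.07042 = 1.120 mg/L
Convert: 1.120 mg/L × 1000 = 1120 ng/mL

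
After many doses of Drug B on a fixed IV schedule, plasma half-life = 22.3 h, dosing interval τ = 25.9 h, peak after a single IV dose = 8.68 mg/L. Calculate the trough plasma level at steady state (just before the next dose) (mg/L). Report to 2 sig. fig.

k = ln2 / t½ = 0.693147 / 22.3 = 0.03108 h⁻¹
e^(−kτ) = e^(−0.03108 × 25.9) = 0.4471
Accumulation ratio R = 1 / (1 − e^(−kτ)) = 1 / (1 − 0.4471) = 1.809
Steady-state trough = C₀ × R × e^(−kτ) = 8.68 × 1.809 × 0.4471 = 7.020 mg/L

7.0 mg/L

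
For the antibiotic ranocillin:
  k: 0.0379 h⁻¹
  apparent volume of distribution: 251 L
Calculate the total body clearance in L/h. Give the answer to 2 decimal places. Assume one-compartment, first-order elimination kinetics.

9.51 L/h

CL = k × Vd = 0.0379 × 251 = 9.513 L/h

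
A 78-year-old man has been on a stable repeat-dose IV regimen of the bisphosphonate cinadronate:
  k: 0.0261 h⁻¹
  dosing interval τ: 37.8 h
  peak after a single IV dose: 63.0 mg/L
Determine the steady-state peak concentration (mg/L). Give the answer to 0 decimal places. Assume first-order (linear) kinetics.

100 mg/L

e^(−kτ) = e^(−0.02610 × 37.8) = 0.3728
Accumulation ratio R = 1 / (1 − e^(−kτ)) = 1 / (1 − 0.3728) = 1.594
Steady-state peak = C₀ × R = 63.0 × 1.594 = 100.4 mg/L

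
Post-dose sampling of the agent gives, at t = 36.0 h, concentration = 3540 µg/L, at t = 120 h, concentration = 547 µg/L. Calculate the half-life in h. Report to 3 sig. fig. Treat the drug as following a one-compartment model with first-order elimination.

k = ln(C₁/C₂) / (t₂ − t₁) = ln(3540/547) / (120 − 36.0)
  = 1.867 / 84.00 = 0.02223 h⁻¹
t½ = ln2 / k = 0.693147 / 0.02223 = 31.18 h

31.2 h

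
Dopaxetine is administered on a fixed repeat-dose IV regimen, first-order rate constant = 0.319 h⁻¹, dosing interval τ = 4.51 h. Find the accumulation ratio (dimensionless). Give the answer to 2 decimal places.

e^(−kτ) = e^(−0.3190 × 4.51) = 0.2372
Accumulation ratio R = 1 / (1 − e^(−kτ)) = 1 / (1 − 0.2372) = 1.311

1.31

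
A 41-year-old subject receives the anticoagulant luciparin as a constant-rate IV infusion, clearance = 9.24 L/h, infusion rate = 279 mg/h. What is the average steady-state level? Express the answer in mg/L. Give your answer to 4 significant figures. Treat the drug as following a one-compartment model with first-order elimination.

30.19 mg/L

At steady state Css = R₀ / CL = 279 / 9.240 = 30.19 mg/L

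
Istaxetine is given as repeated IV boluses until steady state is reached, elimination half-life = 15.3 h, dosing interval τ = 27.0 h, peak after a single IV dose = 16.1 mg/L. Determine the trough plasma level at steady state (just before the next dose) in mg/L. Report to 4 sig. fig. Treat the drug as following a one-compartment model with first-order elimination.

k = ln2 / t½ = 0.693147 / 15.3 = 0.04530 h⁻¹
e^(−kτ) = e^(−0.04530 × 27.0) = 0.2943
Accumulation ratio R = 1 / (1 − e^(−kτ)) = 1 / (1 − 0.2943) = 1.417
Steady-state trough = C₀ × R × e^(−kτ) = 16.1 × 1.417 × 0.2943 = 6.714 mg/L

6.714 mg/L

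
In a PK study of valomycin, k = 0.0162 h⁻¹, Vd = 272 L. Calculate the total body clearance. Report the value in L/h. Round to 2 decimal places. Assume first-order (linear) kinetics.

CL = k × Vd = 0.0162 × 272 = 4.406 L/h

4.41 L/h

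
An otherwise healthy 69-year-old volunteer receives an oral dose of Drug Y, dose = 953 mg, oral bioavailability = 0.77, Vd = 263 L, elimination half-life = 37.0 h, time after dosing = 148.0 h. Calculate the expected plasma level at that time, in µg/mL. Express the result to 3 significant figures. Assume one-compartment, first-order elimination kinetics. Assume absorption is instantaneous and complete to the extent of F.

0.174 µg/mL

Amount reaching circulation = F × Dose = 0.77 × 953.0 = 733.8 mg
C₀ = F·Dose / Vd = 733.8 / 263 = 2.790 mg/L
k = ln2 / t½ = 0.693147 / 37.0 = 0.01873 h⁻¹
t / t½ = 148.0 / 37.0 = 4 half-lives
C = C₀ × (1/2)^4 = 2.790 × 0.06250 = 0.1744 mg/L
(0.1744 mg/L = 0.1744 µg/mL)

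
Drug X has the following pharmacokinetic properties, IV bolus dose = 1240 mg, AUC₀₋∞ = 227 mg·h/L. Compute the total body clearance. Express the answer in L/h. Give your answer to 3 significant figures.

CL = Dose / AUC = 1240 / 227 = 5.463 L/h

5.46 L/h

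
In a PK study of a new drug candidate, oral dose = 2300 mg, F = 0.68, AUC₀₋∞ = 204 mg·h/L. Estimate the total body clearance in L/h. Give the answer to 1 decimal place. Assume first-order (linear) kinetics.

CL = F·Dose / AUC = 0.68 × 2300 / 204 = 7.667 L/h

7.7 L/h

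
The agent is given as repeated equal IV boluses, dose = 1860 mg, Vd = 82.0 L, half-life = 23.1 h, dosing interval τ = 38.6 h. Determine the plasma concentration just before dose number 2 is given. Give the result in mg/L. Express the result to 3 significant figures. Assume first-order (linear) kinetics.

7.12 mg/L

C₀ per dose = Dose / Vd = 1860 / 82.0 = 22.68 mg/L
k = ln2 / t½ = 0.693147 / 23.1 = 0.03001 h⁻¹
Fraction remaining after one interval: r = e^(−kτ) = e^(−0.03001 × 38.6) = 0.3140
Before dose 2, 1 dose has been given (aged 1τ).
C_trough = C₀ × r = 22.68 × 0.3140 = 7.122 mg/L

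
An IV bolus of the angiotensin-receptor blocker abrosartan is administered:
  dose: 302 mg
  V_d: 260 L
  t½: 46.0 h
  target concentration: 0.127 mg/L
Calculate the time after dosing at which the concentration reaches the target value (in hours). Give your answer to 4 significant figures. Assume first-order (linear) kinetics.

146.9 h

C₀ = Dose / Vd = 302.0 / 260 = 1.162 mg/L
k = ln2 / t½ = 0.693147 / 46.0 = 0.01507 h⁻¹
t = ln(C₀ / C) / k = ln(1.162 / 0.127) / 0.01507
  = ln(9.150) / 0.01507 = 2.214 / 0.01507 = 146.9 h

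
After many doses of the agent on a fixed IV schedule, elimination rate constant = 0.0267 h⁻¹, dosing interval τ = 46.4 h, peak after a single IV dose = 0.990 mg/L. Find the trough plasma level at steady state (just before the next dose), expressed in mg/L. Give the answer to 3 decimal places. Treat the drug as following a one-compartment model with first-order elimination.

e^(−kτ) = e^(−0.02670 × 46.4) = 0.2897
Accumulation ratio R = 1 / (1 − e^(−kτ)) = 1 / (1 − 0.2897) = 1.408
Steady-state trough = C₀ × R × e^(−kτ) = 0.990 × 1.408 × 0.2897 = 0.4038 mg/L

0.404 mg/L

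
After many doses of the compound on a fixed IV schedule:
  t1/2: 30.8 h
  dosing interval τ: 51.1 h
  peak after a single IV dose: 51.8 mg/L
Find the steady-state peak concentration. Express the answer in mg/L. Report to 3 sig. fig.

k = ln2 / t½ = 0.693147 / 30.8 = 0.02250 h⁻¹
e^(−kτ) = e^(−0.02250 × 51.1) = 0.3167
Accumulation ratio R = 1 / (1 − e^(−kτ)) = 1 / (1 − 0.3167) = 1.463
Steady-state peak = C₀ × R = 51.8 × 1.463 = 75.78 mg/L

75.8 mg/L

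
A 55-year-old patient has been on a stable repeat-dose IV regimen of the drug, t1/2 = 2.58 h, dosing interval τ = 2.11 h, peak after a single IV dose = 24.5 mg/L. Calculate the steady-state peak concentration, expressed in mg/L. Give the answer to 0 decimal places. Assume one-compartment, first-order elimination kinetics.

57 mg/L

k = ln2 / t½ = 0.693147 / 2.58 = 0.2687 h⁻¹
e^(−kτ) = e^(−0.2687 × 2.11) = 0.5672
Accumulation ratio R = 1 / (1 − e^(−kτ)) = 1 / (1 − 0.5672) = 2.311
Steady-state peak = C₀ × R = 24.5 × 2.311 = 56.62 mg/L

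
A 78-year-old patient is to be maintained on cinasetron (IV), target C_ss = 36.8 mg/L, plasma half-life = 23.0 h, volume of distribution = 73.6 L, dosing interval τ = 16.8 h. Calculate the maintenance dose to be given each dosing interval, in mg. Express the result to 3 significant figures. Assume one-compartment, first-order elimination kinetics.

1370 mg

k = ln2 / t½ = 0.693147 / 23.0 = 0.03014 h⁻¹
CL = k × Vd = 0.03014 × 73.6 = 2.218 L/h
At steady state, Dose/τ = Css × CL.
Dose = Css × CL × τ = 36.8 × 2.218 × 16.8 = 1371 mg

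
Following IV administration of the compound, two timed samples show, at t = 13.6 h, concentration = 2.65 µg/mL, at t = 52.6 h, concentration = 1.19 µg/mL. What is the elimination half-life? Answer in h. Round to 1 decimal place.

k = ln(C₁/C₂) / (t₂ − t₁) = ln(2.65/1.19) / (52.6 − 13.6)
  = 0.8006 / 39.00 = 0.02053 h⁻¹
t½ = ln2 / k = 0.693147 / 0.02053 = 33.76 h

33.8 h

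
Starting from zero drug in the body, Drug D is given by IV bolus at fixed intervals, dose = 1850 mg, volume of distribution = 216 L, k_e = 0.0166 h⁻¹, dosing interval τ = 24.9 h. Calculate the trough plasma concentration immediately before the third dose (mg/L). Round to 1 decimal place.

9.4 mg/L

C₀ per dose = Dose / Vd = 1850 / 216 = 8.565 mg/L
Fraction remaining after one interval: r = e^(−kτ) = e^(−0.01660 × 24.9) = 0.6614
Before dose 3, 2 doses have been given (aged 1τ, 2τ).
C_trough = C₀ × (r + r²) = 8.565 × (0.6614 + 0.4374) = 9.411 mg/L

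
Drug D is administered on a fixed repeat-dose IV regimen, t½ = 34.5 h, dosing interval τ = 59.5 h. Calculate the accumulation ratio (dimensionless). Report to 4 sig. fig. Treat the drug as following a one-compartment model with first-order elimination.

k = ln2 / t½ = 0.693147 / 34.5 = 0.02009 h⁻¹
e^(−kτ) = e^(−0.02009 × 59.5) = 0.3026
Accumulation ratio R = 1 / (1 − e^(−kτ)) = 1 / (1 − 0.3026) = 1.434

1.434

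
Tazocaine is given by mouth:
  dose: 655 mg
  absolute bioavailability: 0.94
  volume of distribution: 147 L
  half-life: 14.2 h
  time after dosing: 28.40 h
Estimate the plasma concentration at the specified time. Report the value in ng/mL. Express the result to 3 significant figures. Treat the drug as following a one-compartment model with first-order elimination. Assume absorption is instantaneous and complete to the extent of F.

1050 ng/mL

Amount reaching circulation = F × Dose = 0.94 × 655.0 = 615.7 mg
C₀ = F·Dose / Vd = 615.7 / 147 = 4.188 mg/L
k = ln2 / t½ = 0.693147 / 14.2 = 0.04881 h⁻¹
t / t½ = 28.40 / 14.2 = 2 half-lives
C = C₀ × (1/2)^2 = 4.188 × 0.2500 = 1.047 mg/L
Convert: 1.047 mg/L × 1000 = 1047 ng/mL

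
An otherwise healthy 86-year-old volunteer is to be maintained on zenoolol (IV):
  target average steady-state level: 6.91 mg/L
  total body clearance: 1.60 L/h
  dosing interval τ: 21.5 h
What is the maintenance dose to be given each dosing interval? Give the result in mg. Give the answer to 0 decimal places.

At steady state, Dose/τ = Css × CL.
Dose = Css × CL × τ = 6.91 × 1.600 × 21.5 = 237.7 mg

238 mg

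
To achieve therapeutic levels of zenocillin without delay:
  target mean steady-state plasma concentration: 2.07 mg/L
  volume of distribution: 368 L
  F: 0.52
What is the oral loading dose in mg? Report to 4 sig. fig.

1465 mg

LD = Css × Vd / F = 2.07 × 368 / 0.52 = 1465 mg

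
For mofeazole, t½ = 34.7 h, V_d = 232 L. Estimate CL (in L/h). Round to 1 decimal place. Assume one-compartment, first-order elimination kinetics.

k = ln2 / t½ = 0.693147 / 34.7 = 0.01998 h⁻¹
CL = k × Vd = 0.01998 × 232 = 4.635 L/h

4.6 L/h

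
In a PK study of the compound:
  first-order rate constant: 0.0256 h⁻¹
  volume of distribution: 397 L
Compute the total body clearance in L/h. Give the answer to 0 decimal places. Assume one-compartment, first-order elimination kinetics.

10 L/h

CL = k × Vd = 0.0256 × 397 = 10.16 L/h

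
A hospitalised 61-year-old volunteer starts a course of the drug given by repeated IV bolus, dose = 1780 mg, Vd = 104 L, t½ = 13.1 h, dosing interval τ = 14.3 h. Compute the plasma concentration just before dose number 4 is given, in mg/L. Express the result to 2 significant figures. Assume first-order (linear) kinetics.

14 mg/L

C₀ per dose = Dose / Vd = 1780 / 104 = 17.12 mg/L
k = ln2 / t½ = 0.693147 / 13.1 = 0.05291 h⁻¹
Fraction remaining after one interval: r = e^(−kτ) = e^(−0.05291 × 14.3) = 0.4693
Before dose 4, 3 doses have been given (aged 1τ, 2τ, 3τ).
C_trough = C₀ × (r + r² + … + r^3) = C₀ × r(1−r^3)/(1−r)
        = 17.12 × 0.4693 × (1 − 0.1034) / (1 − 0.4693) = 13.57 mg/L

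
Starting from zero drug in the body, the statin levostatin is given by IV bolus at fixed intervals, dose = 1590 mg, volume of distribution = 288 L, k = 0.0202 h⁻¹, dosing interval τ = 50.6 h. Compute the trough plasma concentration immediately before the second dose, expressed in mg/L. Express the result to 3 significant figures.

C₀ per dose = Dose / Vd = 1590 / 288 = 5.521 mg/L
Fraction remaining after one interval: r = e^(−kτ) = e^(−0.02020 × 50.6) = 0.3598
Before dose 2, 1 dose has been given (aged 1τ).
C_trough = C₀ × r = 5.521 × 0.3598 = 1.986 mg/L

1.99 mg/L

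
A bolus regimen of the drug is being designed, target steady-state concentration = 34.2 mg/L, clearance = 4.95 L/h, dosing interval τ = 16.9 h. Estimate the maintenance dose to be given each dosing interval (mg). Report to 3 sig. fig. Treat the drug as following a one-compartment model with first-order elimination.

2860 mg

At steady state, Dose/τ = Css × CL.
Dose = Css × CL × τ = 34.2 × 4.950 × 16.9 = 2861 mg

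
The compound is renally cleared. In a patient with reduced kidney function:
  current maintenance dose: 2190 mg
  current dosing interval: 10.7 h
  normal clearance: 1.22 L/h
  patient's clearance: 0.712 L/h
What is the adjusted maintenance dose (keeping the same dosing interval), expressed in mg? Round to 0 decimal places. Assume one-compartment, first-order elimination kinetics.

To keep the same average steady-state level, dosing rate must scale with clearance.
CL ratio = 0.712 / 1.22 = 0.5836
New dose (same interval) = 2190 × 0.5836 = 1278 mg

1278 mg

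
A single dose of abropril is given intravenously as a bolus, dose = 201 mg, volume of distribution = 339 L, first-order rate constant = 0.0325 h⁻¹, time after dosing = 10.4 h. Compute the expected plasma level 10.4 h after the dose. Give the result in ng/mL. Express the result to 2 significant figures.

420 ng/mL

C₀ = Dose / Vd = 201.0 / 339 = 0.5929 mg/L
C = C₀ · e^(−k·t) = 0.5929 × e^(−0.03250 × 10.4)
  = 0.5929 × 0.7132 = 0.4229 mg/L
Convert: 0.4229 mg/L × 1000 = 422.9 ng/mL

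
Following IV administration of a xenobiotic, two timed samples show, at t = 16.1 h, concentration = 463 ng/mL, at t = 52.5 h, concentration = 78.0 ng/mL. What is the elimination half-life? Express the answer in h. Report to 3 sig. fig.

k = ln(C₁/C₂) / (t₂ − t₁) = ln(463/78.0) / (52.5 − 16.1)
  = 1.781 / 36.40 = 0.04893 h⁻¹
t½ = ln2 / k = 0.693147 / 0.04893 = 14.17 h

14.2 h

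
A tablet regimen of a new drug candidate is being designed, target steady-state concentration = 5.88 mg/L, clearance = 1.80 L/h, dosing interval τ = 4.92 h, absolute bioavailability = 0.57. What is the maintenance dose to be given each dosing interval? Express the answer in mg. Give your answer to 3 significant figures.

At steady state, F × (Dose/τ) = Css × CL.
Dose = Css × CL × τ / F = 5.88 × 1.800 × 4.92 / 0.57 = 91.36 mg

91.4 mg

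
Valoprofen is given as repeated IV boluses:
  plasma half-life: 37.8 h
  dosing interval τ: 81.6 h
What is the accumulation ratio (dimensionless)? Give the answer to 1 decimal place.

k = ln2 / t½ = 0.693147 / 37.8 = 0.01834 h⁻¹
e^(−kτ) = e^(−0.01834 × 81.6) = 0.2239
Accumulation ratio R = 1 / (1 − e^(−kτ)) = 1 / (1 − 0.2239) = 1.288

1.3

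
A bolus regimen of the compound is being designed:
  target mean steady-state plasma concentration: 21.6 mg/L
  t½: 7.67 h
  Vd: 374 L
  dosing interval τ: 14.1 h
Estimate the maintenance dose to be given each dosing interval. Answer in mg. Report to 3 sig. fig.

10300 mg

k = ln2 / t½ = 0.693147 / 7.67 = 0.09037 h⁻¹
CL = k × Vd = 0.09037 × 374 = 33.80 L/h
At steady state, Dose/τ = Css × CL.
Dose = Css × CL × τ = 21.6 × 33.80 × 14.1 = 10290 mg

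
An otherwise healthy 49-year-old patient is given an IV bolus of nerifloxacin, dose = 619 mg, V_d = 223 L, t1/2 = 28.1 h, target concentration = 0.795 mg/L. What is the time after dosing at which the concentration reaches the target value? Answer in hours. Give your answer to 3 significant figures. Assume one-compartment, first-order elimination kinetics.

50.7 h

C₀ = Dose / Vd = 619.0 / 223 = 2.776 mg/L
k = ln2 / t½ = 0.693147 / 28.1 = 0.02467 h⁻¹
t = ln(C₀ / C) / k = ln(2.776 / 0.795) / 0.02467
  = ln(3.492) / 0.02467 = 1.250 / 0.02467 = 50.67 h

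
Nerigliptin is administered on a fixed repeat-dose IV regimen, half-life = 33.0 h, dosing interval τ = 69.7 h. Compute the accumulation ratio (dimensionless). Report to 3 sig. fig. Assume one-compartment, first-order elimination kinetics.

1.30

k = ln2 / t½ = 0.693147 / 33.0 = 0.02100 h⁻¹
e^(−kτ) = e^(−0.02100 × 69.7) = 0.2314
Accumulation ratio R = 1 / (1 − e^(−kτ)) = 1 / (1 − 0.2314) = 1.301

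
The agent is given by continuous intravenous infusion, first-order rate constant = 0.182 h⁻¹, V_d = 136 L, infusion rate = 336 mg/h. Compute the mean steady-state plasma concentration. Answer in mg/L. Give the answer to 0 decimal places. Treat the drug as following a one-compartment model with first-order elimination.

CL = k × Vd = 0.1820 × 136 = 24.75 L/h
At steady state Css = R₀ / CL = 336 / 24.75 = 13.58 mg/L

14 mg/L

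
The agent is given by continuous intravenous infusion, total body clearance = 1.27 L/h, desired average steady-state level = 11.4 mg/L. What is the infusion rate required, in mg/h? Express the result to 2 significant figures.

At steady state, infusion rate R₀ = Css × CL = 11.4 × 1.270 = 14.48 mg/h

14 mg/h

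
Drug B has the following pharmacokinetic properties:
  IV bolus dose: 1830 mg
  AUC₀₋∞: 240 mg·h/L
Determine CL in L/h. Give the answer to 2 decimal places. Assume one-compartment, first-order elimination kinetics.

CL = Dose / AUC = 1830 / 240 = 7.625 L/h

7.63 L/h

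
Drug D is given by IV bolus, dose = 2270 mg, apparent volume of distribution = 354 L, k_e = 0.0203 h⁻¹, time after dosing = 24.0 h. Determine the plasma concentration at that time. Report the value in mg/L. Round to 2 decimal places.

C₀ = Dose / Vd = 2270 / 354 = 6.412 mg/L
C = C₀ · e^(−k·t) = 6.412 × e^(−0.02030 × 24.0)
  = 6.412 × 0.6143 = 3.939 mg/L

3.94 mg/L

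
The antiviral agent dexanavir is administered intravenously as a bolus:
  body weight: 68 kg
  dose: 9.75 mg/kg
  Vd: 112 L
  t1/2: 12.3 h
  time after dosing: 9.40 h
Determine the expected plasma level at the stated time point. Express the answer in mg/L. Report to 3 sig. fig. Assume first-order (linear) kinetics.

Total dose = 9.75 × 68 = 663.0 mg
C₀ = Dose / Vd = 663.0 / 112 = 5.920 mg/L
k = ln2 / t½ = 0.693147 / 12.3 = 0.05635 h⁻¹
C = C₀ · e^(−k·t) = 5.920 × e^(−0.05635 × 9.40)
  = 5.920 × 0.5888 = 3.486 mg/L

3.49 mg/L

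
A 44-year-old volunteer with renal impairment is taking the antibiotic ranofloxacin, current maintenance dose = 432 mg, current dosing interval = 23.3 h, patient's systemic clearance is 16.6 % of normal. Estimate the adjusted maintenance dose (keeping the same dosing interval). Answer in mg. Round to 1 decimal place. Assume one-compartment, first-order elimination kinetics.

To keep the same average steady-state level, dosing rate must scale with clearance.
CL ratio = 16.6 / 100 = 0.1660
New dose (same interval) = 432 × 0.1660 = 71.71 mg

71.7 mg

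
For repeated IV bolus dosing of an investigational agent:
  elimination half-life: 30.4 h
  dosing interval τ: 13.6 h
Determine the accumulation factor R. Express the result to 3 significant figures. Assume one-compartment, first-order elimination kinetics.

k = ln2 / t½ = 0.693147 / 30.4 = 0.02280 h⁻¹
e^(−kτ) = e^(−0.02280 × 13.6) = 0.7334
Accumulation ratio R = 1 / (1 − e^(−kτ)) = 1 / (1 − 0.7334) = 3.751

3.75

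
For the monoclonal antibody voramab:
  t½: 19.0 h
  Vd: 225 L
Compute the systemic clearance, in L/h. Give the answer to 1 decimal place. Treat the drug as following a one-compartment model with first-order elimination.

8.2 L/h

k = ln2 / t½ = 0.693147 / 19.0 = 0.03648 h⁻¹
CL = k × Vd = 0.03648 × 225 = 8.208 L/h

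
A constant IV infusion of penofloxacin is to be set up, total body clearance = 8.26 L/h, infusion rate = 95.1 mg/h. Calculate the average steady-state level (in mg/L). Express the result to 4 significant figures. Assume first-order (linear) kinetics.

At steady state Css = R₀ / CL = 95.1 / 8.260 = 11.51 mg/L

11.51 mg/L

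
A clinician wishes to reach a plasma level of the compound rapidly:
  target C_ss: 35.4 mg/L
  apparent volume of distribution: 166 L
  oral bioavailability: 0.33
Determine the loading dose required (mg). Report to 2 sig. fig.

LD = Css × Vd / F = 35.4 × 166 / 0.33 = 17810 mg

18000 mg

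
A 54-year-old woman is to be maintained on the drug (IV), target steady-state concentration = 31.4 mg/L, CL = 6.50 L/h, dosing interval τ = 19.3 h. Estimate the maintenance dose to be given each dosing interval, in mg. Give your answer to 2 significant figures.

3900 mg

At steady state, Dose/τ = Css × CL.
Dose = Css × CL × τ = 31.4 × 6.500 × 19.3 = 3939 mg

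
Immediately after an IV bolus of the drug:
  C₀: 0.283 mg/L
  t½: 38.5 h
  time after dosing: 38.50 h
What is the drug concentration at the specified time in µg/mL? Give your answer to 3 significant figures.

0.142 µg/mL

k = ln2 / t½ = 0.693147 / 38.5 = 0.01800 h⁻¹
t / t½ = 38.50 / 38.5 = 1 half-lives
C = C₀ × (1/2)^1 = 0.2830 × 0.5000 = 0.1415 mg/L
(0.1415 mg/L = 0.1415 µg/mL)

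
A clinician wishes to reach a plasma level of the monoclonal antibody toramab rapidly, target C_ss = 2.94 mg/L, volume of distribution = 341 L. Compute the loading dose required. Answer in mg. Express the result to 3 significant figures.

LD = Css × Vd = 2.94 × 341 = 1003 mg

1000 mg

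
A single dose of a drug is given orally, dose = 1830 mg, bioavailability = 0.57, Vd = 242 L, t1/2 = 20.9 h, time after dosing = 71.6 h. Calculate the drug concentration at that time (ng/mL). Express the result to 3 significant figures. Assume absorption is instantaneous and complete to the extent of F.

401 ng/mL

Amount reaching circulation = F × Dose = 0.57 × 1830 = 1043 mg
C₀ = F·Dose / Vd = 1043 / 242 = 4.310 mg/L
k = ln2 / t½ = 0.693147 / 20.9 = 0.03316 h⁻¹
C = C₀ · e^(−k·t) = 4.310 × e^(−0.03316 × 71.6)
  = 4.310 × 0.09308 = 0.4012 mg/L
Convert: 0.4012 mg/L × 1000 = 401.2 ng/mL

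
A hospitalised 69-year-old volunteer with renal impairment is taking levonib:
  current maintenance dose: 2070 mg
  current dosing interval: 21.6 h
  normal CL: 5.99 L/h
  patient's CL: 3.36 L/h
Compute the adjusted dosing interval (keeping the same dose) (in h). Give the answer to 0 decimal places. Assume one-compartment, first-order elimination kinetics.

To keep the same average steady-state level, dosing rate must scale with clearance.
CL ratio = 3.36 / 5.99 = 0.5609
New interval (same dose) = 21.6 / 0.5609 = 38.51 h

39 h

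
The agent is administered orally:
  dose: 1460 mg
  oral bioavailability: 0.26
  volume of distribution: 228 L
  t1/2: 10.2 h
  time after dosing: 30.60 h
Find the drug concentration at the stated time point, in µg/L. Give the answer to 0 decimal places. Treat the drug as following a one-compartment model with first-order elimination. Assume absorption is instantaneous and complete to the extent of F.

Amount reaching circulation = F × Dose = 0.26 × 1460 = 379.6 mg
C₀ = F·Dose / Vd = 379.6 / 228 = 1.665 mg/L
k = ln2 / t½ = 0.693147 / 10.2 = 0.06796 h⁻¹
t / t½ = 30.60 / 10.2 = 3 half-lives
C = C₀ × (1/2)^3 = 1.665 × 0.1250 = 0.2081 mg/L
Convert: 0.2081 mg/L × 1000 = 208.1 µg/L

208 µg/L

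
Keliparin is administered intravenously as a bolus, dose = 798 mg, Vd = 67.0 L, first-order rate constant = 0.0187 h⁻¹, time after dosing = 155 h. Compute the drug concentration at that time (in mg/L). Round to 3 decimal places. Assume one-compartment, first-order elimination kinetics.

C₀ = Dose / Vd = 798.0 / 67.0 = 11.91 mg/L
C = C₀ · e^(−k·t) = 11.91 × e^(−0.01870 × 155)
  = 11.91 × 0.05511 = 0.6564 mg/L

0.656 mg/L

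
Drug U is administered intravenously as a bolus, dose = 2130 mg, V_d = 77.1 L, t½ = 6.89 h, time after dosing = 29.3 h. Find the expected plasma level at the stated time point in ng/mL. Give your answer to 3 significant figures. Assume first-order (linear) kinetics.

C₀ = Dose / Vd = 2130 / 77.1 = 27.63 mg/L
k = ln2 / t½ = 0.693147 / 6.89 = 0.1006 h⁻¹
C = C₀ · e^(−k·t) = 27.63 × e^(−0.1006 × 29.3)
  = 27.63 × 0.05247 = 1.450 mg/L
Convert: 1.450 mg/L × 1000 = 1450 ng/mL

1450 ng/mL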